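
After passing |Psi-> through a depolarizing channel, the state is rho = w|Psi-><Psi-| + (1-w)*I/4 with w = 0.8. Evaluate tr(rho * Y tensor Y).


|Psi-> = (|01> - |10>)/sqrt(2)
For the pure Bell state, <Y_A Y_B> = -1 (Bell-state Pauli correlator).
The maximally-mixed part I/4 has tr(I/4 * P tensor P) = 0 for any traceless Pauli P.
So <Y_A Y_B>_rho = w * (-1) + (1 - w) * 0
= 0.8 * (-1)
= -0.8000

-0.8000


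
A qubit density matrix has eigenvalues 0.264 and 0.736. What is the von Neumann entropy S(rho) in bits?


S = -p*log2(p) - (1-p)*log2(1-p)
p = 0.2640, 1-p = 0.7360
= -0.2640 * log2(0.2640) - 0.7360 * log2(0.7360)
= -(-0.5072) - (-0.3255)
= 0.8327

0.8327


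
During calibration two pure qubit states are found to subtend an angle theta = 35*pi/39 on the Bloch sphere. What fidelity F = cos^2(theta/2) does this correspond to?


For states separated by angle theta on Bloch sphere:
F = cos^2(theta/2)
theta = 35*pi/39 = 2.8194
theta/2 = 1.4097
cos(theta/2) = 0.1604
F = 0.0257

0.0257


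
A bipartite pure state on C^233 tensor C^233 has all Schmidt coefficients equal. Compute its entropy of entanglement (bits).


For a maximally entangled state in d x d:
S = log2(d) = log2(233)
= 7.8642

7.8642


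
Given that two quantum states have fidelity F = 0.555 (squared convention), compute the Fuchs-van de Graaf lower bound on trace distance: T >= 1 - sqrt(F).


Fuchs-van de Graaf (squared-fidelity convention): 1 - sqrt(F) <= T <= sqrt(1 - F).
Lower bound: T >= 1 - sqrt(F)
sqrt(F) = sqrt(0.555) = 0.7450
T >= 1 - 0.7450
T >= 0.2550

0.2550


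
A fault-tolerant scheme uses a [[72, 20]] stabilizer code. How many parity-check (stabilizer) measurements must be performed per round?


For an [[n,k]] stabilizer code:
Number of stabilizer generators = n - k
= 72 - 20
= 52

52


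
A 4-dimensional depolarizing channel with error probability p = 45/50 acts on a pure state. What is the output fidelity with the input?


F = (1-p) + p/d
= (1 - 0.9000) + 0.9000/4
= 0.1000 + 0.2250
= 0.3250

0.3250


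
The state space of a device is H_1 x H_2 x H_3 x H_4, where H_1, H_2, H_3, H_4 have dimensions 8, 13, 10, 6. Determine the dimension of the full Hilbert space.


dim(H_1 x H_2 x H_3 x H_4) = 8 * 13 * 10 * 6
= 104 * 10 * 6
= 1040 * 6
= 6240

6240


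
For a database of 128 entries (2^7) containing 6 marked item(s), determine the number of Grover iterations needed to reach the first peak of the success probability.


After j Grover iterations the success probability is P(j) = sin^2((2j+1)*theta), where sin(theta) = sqrt(k/N).
N = 2^7 = 128, k = 6
sin(theta) = sqrt(k/N) = 0.2165063509
theta = arcsin(sqrt(k/N)) = 0.2182345144 rad
P(j) reaches its first maximum when (2j+1)*theta is as close as possible to pi/2, i.e. j = round(pi/(4*theta) - 1/2).
pi/(4*theta) - 1/2 = 3.0989
(For comparison, the common estimate pi/4 * sqrt(N/k) = 3.6276; the exact maximiser is used here.)
Optimal iterations = 3

3


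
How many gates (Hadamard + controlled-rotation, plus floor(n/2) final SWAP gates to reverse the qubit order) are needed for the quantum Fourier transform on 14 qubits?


Hadamard gates: 14
Controlled rotations: n*(n-1)/2 = 14*13/2 = 91
SWAP gates: floor(n/2) = floor(14/2) = 7
Total = 14 + 91 + 7
= 112

112


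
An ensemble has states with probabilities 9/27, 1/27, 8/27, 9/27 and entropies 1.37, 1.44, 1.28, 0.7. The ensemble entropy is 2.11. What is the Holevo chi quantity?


chi = S(rho) - sum_i p_i * S(rho_i)
Weighted entropy = 9/27 * 1.37 + 1/27 * 1.44 + 8/27 * 1.28 + 9/27 * 0.7
= 1.1226
chi = 2.11 - 1.1226
= 0.9874

0.9874


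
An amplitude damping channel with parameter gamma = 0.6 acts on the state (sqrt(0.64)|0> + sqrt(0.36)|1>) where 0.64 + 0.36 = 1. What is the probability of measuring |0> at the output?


For amplitude damping with parameter gamma on state sqrt(a)|0> + sqrt(b)|1>:
alpha^2 = 0.64, beta^2 = 0.36
P(|0>) = alpha^2 + gamma * beta^2
= 0.64 + 0.6 * 0.36
= 0.64 + 0.2160
= 0.8560

0.8560


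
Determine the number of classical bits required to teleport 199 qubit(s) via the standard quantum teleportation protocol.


Quantum teleportation requires 2 classical bits per qubit teleported.
199 qubit(s) -> 2 * 199 = 398 classical bits

398


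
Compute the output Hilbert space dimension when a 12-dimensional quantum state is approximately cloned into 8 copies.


Output space = H^(tensor 8) where dim(H) = 12
dim = 12^8
= 144 (after 2 factors)
= 1728 (after 3 factors)
= 20736 (after 4 factors)
= 248832 (after 5 factors)
= 2985984 (after 6 factors)
= 35831808 (after 7 factors)
= 429981696 (after 8 factors)
= 429981696

429981696


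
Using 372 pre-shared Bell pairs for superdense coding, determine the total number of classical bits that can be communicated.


Superdense coding allows 2 classical bits per shared entangled pair.
372 pair(s) -> 2 * 372 = 744 classical bits

744


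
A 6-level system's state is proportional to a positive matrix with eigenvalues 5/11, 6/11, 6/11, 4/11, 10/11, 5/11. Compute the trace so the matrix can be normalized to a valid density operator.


tr(M) = sum of eigenvalues
= 5/11 + 6/11 + 6/11 + 4/11 + 10/11 + 5/11
= 36/11
= 3.2727

3.2727


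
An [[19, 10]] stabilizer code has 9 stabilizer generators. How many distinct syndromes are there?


Each stabilizer generator gives a binary (+1 or -1) measurement outcome.
With 9 independent generators:
Total syndromes = 2^9
= 512

512


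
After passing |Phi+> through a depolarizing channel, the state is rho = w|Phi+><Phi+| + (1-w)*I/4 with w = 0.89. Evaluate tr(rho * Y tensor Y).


|Phi+> = (|00> + |11>)/sqrt(2)
For the pure Bell state, <Y_A Y_B> = -1 (Bell-state Pauli correlator).
The maximally-mixed part I/4 has tr(I/4 * P tensor P) = 0 for any traceless Pauli P.
So <Y_A Y_B>_rho = w * (-1) + (1 - w) * 0
= 0.89 * (-1)
= -0.8900

-0.8900


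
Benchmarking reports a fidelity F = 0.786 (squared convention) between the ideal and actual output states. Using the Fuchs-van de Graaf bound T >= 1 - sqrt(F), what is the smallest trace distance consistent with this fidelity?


Fuchs-van de Graaf (squared-fidelity convention): 1 - sqrt(F) <= T <= sqrt(1 - F).
Lower bound: T >= 1 - sqrt(F)
sqrt(F) = sqrt(0.786) = 0.8866
T >= 1 - 0.8866
T >= 0.1134

0.1134


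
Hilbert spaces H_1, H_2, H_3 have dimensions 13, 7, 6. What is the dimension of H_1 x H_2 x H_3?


dim(H_1 x H_2 x H_3) = 13 * 7 * 6
= 91 * 6
= 546

546


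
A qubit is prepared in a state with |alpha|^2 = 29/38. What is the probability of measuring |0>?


|alpha|^2 = 29/38 = 0.7632
|beta|^2 = 1 - 29/38 = 9/38 = 0.2368
P(|0>) = |alpha|^2 = 0.7632

0.7632


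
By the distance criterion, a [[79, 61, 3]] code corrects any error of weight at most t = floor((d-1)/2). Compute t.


Code parameters: [[79, 61, 3]], distance d = 3.
Number of correctable errors = floor((d-1)/2)
= floor((3 - 1)/2)
= floor(2/2)
= 1

1


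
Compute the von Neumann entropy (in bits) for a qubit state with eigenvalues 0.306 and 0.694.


S = -p*log2(p) - (1-p)*log2(1-p)
p = 0.3060, 1-p = 0.6940
= -0.3060 * log2(0.3060) - 0.6940 * log2(0.6940)
= -(-0.5228) - (-0.3657)
= 0.8885

0.8885


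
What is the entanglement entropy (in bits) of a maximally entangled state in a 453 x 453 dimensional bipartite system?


For a maximally entangled state in d x d:
S = log2(d) = log2(453)
= 8.8234

8.8234


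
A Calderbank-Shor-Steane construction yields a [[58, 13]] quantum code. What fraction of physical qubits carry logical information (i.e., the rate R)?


Code rate R = k/n
= 13/58
= 0.2241

0.2241


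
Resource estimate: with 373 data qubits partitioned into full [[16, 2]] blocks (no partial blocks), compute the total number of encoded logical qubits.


Each code block uses 16 physical qubits for 2 logical qubit(s).
Number of complete blocks = floor(373 / 16) = 23
Logical qubits = 23 * 2
= 46

46


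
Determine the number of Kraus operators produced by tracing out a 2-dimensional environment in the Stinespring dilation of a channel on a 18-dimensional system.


Tracing out the environment in an orthonormal basis {|i>_E} gives Kraus operators K_i = <i|_E U |0>_E.
Number of Kraus operators = dim(H_env) = d_env
= 2

2


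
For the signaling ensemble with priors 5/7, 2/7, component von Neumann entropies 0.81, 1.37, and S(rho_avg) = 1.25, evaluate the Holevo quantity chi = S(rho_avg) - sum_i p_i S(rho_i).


chi = S(rho) - sum_i p_i * S(rho_i)
Weighted entropy = 5/7 * 0.81 + 2/7 * 1.37
= 0.9700
chi = 1.25 - 0.9700
= 0.2800

0.2800


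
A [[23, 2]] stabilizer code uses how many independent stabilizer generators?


For an [[n,k]] stabilizer code:
Number of stabilizer generators = n - k
= 23 - 2
= 21

21


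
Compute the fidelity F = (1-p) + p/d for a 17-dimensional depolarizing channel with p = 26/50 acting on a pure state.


F = (1-p) + p/d
= (1 - 0.5200) + 0.5200/17
= 0.4800 + 0.0306
= 0.5106

0.5106


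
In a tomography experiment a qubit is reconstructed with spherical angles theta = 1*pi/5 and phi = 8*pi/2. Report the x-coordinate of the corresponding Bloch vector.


theta = 0.6283, phi = 12.5664
r_x = sin(theta)*cos(phi) = 0.5878 * 1.0000
r_x = 0.5878

0.5878


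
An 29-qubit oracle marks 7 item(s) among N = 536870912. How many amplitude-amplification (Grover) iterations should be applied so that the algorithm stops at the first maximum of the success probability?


After j Grover iterations the success probability is P(j) = sin^2((2j+1)*theta), where sin(theta) = sqrt(k/N).
N = 2^29 = 536870912, k = 7
sin(theta) = sqrt(k/N) = 0.0001141863216
theta = arcsin(sqrt(k/N)) = 0.0001141863219 rad
P(j) reaches its first maximum when (2j+1)*theta is as close as possible to pi/2, i.e. j = round(pi/(4*theta) - 1/2).
pi/(4*theta) - 1/2 = 6877.7158
(For comparison, the common estimate pi/4 * sqrt(N/k) = 6878.2158; the exact maximiser is used here.)
Optimal iterations = 6878

6878


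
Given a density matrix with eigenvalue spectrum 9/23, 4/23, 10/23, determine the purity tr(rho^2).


tr(rho^2) = sum of eigenvalues squared
= (9/23)^2 + (4/23)^2 + (10/23)^2
= (81 + 16 + 100) / 529
= 197/529
= 0.3724

0.3724


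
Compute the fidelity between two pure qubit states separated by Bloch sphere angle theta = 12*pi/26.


For states separated by angle theta on Bloch sphere:
F = cos^2(theta/2)
theta = 12*pi/26 = 1.4500
theta/2 = 0.7250
cos(theta/2) = 0.7485
F = 0.5603

0.5603


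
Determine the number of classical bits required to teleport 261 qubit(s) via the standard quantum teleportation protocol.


Quantum teleportation requires 2 classical bits per qubit teleported.
261 qubit(s) -> 2 * 261 = 522 classical bits

522


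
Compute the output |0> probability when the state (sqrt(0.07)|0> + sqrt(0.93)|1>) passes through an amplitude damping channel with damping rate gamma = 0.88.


For amplitude damping with parameter gamma on state sqrt(a)|0> + sqrt(b)|1>:
alpha^2 = 0.07, beta^2 = 0.93
P(|0>) = alpha^2 + gamma * beta^2
= 0.07 + 0.88 * 0.93
= 0.07 + 0.8184
= 0.8884

0.8884


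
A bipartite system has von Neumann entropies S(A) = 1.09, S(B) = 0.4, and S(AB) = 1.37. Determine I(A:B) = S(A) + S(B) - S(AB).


I(A:B) = S(A) + S(B) - S(AB)
= 1.09 + 0.4 - 1.37
= 0.1200

0.1200


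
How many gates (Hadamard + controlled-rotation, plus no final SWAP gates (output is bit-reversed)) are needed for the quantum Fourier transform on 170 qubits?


Hadamard gates: 170
Controlled rotations: n*(n-1)/2 = 170*169/2 = 14365
SWAP gates: 0 (omitted)
Total = 170 + 14365
= 14535

14535


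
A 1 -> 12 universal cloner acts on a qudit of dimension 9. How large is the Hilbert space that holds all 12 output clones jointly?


Output space = H^(tensor 12) where dim(H) = 9
dim = 9^12
= 81 (after 2 factors)
= 729 (after 3 factors)
= 6561 (after 4 factors)
= 59049 (after 5 factors)
= 531441 (after 6 factors)
= 4782969 (after 7 factors)
= 43046721 (after 8 factors)
= 387420489 (after 9 factors)
= 3486784401 (after 10 factors)
= 31381059609 (after 11 factors)
= 282429536481 (after 12 factors)
= 282429536481

282429536481


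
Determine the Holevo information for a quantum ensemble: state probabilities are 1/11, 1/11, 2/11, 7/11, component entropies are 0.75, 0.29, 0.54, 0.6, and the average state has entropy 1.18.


chi = S(rho) - sum_i p_i * S(rho_i)
Weighted entropy = 1/11 * 0.75 + 1/11 * 0.29 + 2/11 * 0.54 + 7/11 * 0.6
= 0.5745
chi = 1.18 - 0.5745
= 0.6055

0.6055


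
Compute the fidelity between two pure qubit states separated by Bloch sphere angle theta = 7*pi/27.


For states separated by angle theta on Bloch sphere:
F = cos^2(theta/2)
theta = 7*pi/27 = 0.8145
theta/2 = 0.4072
cos(theta/2) = 0.9182
F = 0.8431

0.8431


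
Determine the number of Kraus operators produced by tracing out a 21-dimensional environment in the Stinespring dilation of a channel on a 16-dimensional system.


Tracing out the environment in an orthonormal basis {|i>_E} gives Kraus operators K_i = <i|_E U |0>_E.
Number of Kraus operators = dim(H_env) = d_env
= 21

21


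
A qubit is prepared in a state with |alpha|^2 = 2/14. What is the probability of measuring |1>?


|alpha|^2 = 2/14 = 0.1429
|beta|^2 = 1 - 2/14 = 12/14 = 0.8571
P(|1>) = |beta|^2 = 0.8571

0.8571


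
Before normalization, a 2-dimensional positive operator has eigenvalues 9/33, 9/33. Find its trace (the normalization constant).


tr(M) = sum of eigenvalues
= 9/33 + 9/33
= 18/33
= 0.5455

0.5455


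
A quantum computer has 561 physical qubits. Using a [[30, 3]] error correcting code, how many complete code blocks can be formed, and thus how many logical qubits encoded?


Each code block uses 30 physical qubits for 3 logical qubit(s).
Number of complete blocks = floor(561 / 30) = 18
Logical qubits = 18 * 3
= 54

54


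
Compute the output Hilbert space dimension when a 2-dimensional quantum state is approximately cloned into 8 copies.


Output space = H^(tensor 8) where dim(H) = 2
dim = 2^8
= 4 (after 2 factors)
= 8 (after 3 factors)
= 16 (after 4 factors)
= 32 (after 5 factors)
= 64 (after 6 factors)
= 128 (after 7 factors)
= 256 (after 8 factors)
= 256

256


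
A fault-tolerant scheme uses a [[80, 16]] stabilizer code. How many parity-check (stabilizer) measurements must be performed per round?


For an [[n,k]] stabilizer code:
Number of stabilizer generators = n - k
= 80 - 16
= 64

64


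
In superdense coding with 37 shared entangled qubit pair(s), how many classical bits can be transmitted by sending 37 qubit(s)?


Superdense coding allows 2 classical bits per shared entangled pair.
37 pair(s) -> 2 * 37 = 74 classical bits

74


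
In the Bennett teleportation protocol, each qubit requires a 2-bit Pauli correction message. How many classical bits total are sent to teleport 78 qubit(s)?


Quantum teleportation requires 2 classical bits per qubit teleported.
78 qubit(s) -> 2 * 78 = 156 classical bits

156


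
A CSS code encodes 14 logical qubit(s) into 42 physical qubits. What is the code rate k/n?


Code rate R = k/n
= 14/42
= 0.3333

0.3333


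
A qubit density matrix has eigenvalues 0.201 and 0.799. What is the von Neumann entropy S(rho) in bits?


S = -p*log2(p) - (1-p)*log2(1-p)
p = 0.2010, 1-p = 0.7990
= -0.2010 * log2(0.2010) - 0.7990 * log2(0.7990)
= -(-0.4653) - (-0.2587)
= 0.7239

0.7239


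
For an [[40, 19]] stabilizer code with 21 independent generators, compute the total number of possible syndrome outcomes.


Each stabilizer generator gives a binary (+1 or -1) measurement outcome.
With 21 independent generators:
Total syndromes = 2^21
= 2097152

2097152


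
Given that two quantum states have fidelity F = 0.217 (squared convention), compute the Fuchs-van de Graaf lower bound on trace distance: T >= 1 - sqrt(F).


Fuchs-van de Graaf (squared-fidelity convention): 1 - sqrt(F) <= T <= sqrt(1 - F).
Lower bound: T >= 1 - sqrt(F)
sqrt(F) = sqrt(0.217) = 0.4658
T >= 1 - 0.4658
T >= 0.5342

0.5342


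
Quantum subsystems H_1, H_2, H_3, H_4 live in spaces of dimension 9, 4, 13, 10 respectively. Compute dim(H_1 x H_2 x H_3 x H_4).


dim(H_1 x H_2 x H_3 x H_4) = 9 * 4 * 13 * 10
= 36 * 13 * 10
= 468 * 10
= 4680

4680


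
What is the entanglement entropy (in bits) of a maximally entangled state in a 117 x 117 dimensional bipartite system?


For a maximally entangled state in d x d:
S = log2(d) = log2(117)
= 6.8704

6.8704


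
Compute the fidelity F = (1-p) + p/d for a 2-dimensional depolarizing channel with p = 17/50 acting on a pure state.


F = (1-p) + p/d
= (1 - 0.3400) + 0.3400/2
= 0.6600 + 0.1700
= 0.8300

0.8300


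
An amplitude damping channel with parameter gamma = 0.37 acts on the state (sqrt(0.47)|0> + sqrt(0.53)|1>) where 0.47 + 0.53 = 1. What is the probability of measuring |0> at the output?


For amplitude damping with parameter gamma on state sqrt(a)|0> + sqrt(b)|1>:
alpha^2 = 0.47, beta^2 = 0.53
P(|0>) = alpha^2 + gamma * beta^2
= 0.47 + 0.37 * 0.53
= 0.47 + 0.1961
= 0.6661

0.6661


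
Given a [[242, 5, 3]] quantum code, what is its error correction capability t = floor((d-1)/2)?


Code parameters: [[242, 5, 3]], distance d = 3.
Number of correctable errors = floor((d-1)/2)
= floor((3 - 1)/2)
= floor(2/2)
= 1

1


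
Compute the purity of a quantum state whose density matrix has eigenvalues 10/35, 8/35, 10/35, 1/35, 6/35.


tr(rho^2) = sum of eigenvalues squared
= (10/35)^2 + (8/35)^2 + (10/35)^2 + (1/35)^2 + (6/35)^2
= (100 + 64 + 100 + 1 + 36) / 1225
= 301/1225
= 0.2457

0.2457


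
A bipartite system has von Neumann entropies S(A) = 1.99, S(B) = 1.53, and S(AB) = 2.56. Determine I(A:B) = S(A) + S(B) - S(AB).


I(A:B) = S(A) + S(B) - S(AB)
= 1.99 + 1.53 - 2.56
= 0.9600

0.9600


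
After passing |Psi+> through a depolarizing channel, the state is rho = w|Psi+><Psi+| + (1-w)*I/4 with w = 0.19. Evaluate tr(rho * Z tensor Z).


|Psi+> = (|01> + |10>)/sqrt(2)
For the pure Bell state, <Z_A Z_B> = -1 (Bell-state Pauli correlator).
The maximally-mixed part I/4 has tr(I/4 * P tensor P) = 0 for any traceless Pauli P.
So <Z_A Z_B>_rho = w * (-1) + (1 - w) * 0
= 0.19 * (-1)
= -0.1900

-0.1900


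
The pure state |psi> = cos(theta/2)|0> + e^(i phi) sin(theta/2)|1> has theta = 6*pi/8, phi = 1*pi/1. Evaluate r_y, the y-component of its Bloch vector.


theta = 2.3562, phi = 3.1416
r_y = sin(theta)*sin(phi) = 0.7071 * 0.0000
r_y = 0.0000

0.0000


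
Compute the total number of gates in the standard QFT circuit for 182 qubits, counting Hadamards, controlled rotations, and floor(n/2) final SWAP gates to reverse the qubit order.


Hadamard gates: 182
Controlled rotations: n*(n-1)/2 = 182*181/2 = 16471
SWAP gates: floor(n/2) = floor(182/2) = 91
Total = 182 + 16471 + 91
= 16744

16744


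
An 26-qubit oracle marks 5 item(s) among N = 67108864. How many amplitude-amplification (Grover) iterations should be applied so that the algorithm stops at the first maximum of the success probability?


After j Grover iterations the success probability is P(j) = sin^2((2j+1)*theta), where sin(theta) = sqrt(k/N).
N = 2^26 = 67108864, k = 5
sin(theta) = sqrt(k/N) = 0.0002729575168
theta = arcsin(sqrt(k/N)) = 0.0002729575202 rad
P(j) reaches its first maximum when (2j+1)*theta is as close as possible to pi/2, i.e. j = round(pi/(4*theta) - 1/2).
pi/(4*theta) - 1/2 = 2876.8641
(For comparison, the common estimate pi/4 * sqrt(N/k) = 2877.3641; the exact maximiser is used here.)
Optimal iterations = 2877

2877


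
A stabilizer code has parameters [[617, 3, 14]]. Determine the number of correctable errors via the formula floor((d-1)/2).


Code parameters: [[617, 3, 14]], distance d = 14.
Number of correctable errors = floor((d-1)/2)
= floor((14 - 1)/2)
= floor(13/2)
= 6

6


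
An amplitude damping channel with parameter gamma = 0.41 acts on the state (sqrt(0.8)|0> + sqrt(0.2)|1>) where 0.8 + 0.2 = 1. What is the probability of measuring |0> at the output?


For amplitude damping with parameter gamma on state sqrt(a)|0> + sqrt(b)|1>:
alpha^2 = 0.8, beta^2 = 0.2
P(|0>) = alpha^2 + gamma * beta^2
= 0.8 + 0.41 * 0.2
= 0.8 + 0.0820
= 0.8820

0.8820


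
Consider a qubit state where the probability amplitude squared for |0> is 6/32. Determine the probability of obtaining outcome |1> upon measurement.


|alpha|^2 = 6/32 = 0.1875
|beta|^2 = 1 - 6/32 = 26/32 = 0.8125
P(|1>) = |beta|^2 = 0.8125

0.8125


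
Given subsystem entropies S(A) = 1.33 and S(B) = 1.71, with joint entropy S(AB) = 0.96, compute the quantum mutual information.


I(A:B) = S(A) + S(B) - S(AB)
= 1.33 + 1.71 - 0.96
= 2.0800

2.0800


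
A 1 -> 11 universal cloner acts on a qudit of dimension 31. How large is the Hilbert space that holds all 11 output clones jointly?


Output space = H^(tensor 11) where dim(H) = 31
dim = 31^11
= 961 (after 2 factors)
= 29791 (after 3 factors)
= 923521 (after 4 factors)
= 28629151 (after 5 factors)
= 887503681 (after 6 factors)
= 27512614111 (after 7 factors)
= 852891037441 (after 8 factors)
= 26439622160671 (after 9 factors)
= 819628286980801 (after 10 factors)
= 25408476896404831 (after 11 factors)
= 25408476896404831

25408476896404831


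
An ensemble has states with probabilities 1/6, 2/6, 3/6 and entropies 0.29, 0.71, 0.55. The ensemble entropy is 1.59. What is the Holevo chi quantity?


chi = S(rho) - sum_i p_i * S(rho_i)
Weighted entropy = 1/6 * 0.29 + 2/6 * 0.71 + 3/6 * 0.55
= 0.5600
chi = 1.59 - 0.5600
= 1.0300

1.0300


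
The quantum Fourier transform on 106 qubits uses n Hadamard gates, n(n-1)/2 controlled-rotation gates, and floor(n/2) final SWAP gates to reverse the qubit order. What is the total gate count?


Hadamard gates: 106
Controlled rotations: n*(n-1)/2 = 106*105/2 = 5565
SWAP gates: floor(n/2) = floor(106/2) = 53
Total = 106 + 5565 + 53
= 5724

5724


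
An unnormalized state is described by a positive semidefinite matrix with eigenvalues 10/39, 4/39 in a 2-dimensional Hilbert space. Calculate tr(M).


tr(M) = sum of eigenvalues
= 10/39 + 4/39
= 14/39
= 0.3590

0.3590


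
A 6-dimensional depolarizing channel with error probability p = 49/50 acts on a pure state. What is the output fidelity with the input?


F = (1-p) + p/d
= (1 - 0.9800) + 0.9800/6
= 0.0200 + 0.1633
= 0.1833

0.1833


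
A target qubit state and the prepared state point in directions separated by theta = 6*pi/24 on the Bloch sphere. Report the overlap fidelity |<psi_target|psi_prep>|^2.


For states separated by angle theta on Bloch sphere:
F = cos^2(theta/2)
theta = 6*pi/24 = 0.7854
theta/2 = 0.3927
cos(theta/2) = 0.9239
F = 0.8536

0.8536


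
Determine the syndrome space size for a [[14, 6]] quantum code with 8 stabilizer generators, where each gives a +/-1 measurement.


Each stabilizer generator gives a binary (+1 or -1) measurement outcome.
With 8 independent generators:
Total syndromes = 2^8
= 256

256


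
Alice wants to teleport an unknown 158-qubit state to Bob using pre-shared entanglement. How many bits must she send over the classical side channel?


Quantum teleportation requires 2 classical bits per qubit teleported.
158 qubit(s) -> 2 * 158 = 316 classical bits

316


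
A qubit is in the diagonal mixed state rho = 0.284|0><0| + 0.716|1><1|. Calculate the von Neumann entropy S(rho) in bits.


S = -p*log2(p) - (1-p)*log2(1-p)
p = 0.2840, 1-p = 0.7160
= -0.2840 * log2(0.2840) - 0.7160 * log2(0.7160)
= -(-0.5158) - (-0.3451)
= 0.8608

0.8608


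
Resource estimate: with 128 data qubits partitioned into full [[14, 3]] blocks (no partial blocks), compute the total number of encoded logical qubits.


Each code block uses 14 physical qubits for 3 logical qubit(s).
Number of complete blocks = floor(128 / 14) = 9
Logical qubits = 9 * 3
= 27

27


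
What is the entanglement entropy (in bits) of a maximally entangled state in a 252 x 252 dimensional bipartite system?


For a maximally entangled state in d x d:
S = log2(d) = log2(252)
= 7.9773

7.9773


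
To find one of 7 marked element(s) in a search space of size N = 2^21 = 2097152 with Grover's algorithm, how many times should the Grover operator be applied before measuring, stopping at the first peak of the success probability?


After j Grover iterations the success probability is P(j) = sin^2((2j+1)*theta), where sin(theta) = sqrt(k/N).
N = 2^21 = 2097152, k = 7
sin(theta) = sqrt(k/N) = 0.001826981146
theta = arcsin(sqrt(k/N)) = 0.001826982162 rad
P(j) reaches its first maximum when (2j+1)*theta is as close as possible to pi/2, i.e. j = round(pi/(4*theta) - 1/2).
pi/(4*theta) - 1/2 = 429.3882
(For comparison, the common estimate pi/4 * sqrt(N/k) = 429.8885; the exact maximiser is used here.)
Optimal iterations = 429

429


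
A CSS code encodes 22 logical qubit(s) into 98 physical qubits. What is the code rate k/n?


Code rate R = k/n
= 22/98
= 0.2245

0.2245


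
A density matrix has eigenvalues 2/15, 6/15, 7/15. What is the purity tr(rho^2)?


tr(rho^2) = sum of eigenvalues squared
= (2/15)^2 + (6/15)^2 + (7/15)^2
= (4 + 36 + 49) / 225
= 89/225
= 0.3956

0.3956


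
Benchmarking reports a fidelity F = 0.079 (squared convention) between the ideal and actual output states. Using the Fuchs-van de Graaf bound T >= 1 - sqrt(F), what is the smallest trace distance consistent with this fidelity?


Fuchs-van de Graaf (squared-fidelity convention): 1 - sqrt(F) <= T <= sqrt(1 - F).
Lower bound: T >= 1 - sqrt(F)
sqrt(F) = sqrt(0.079) = 0.2811
T >= 1 - 0.2811
T >= 0.7189

0.7189


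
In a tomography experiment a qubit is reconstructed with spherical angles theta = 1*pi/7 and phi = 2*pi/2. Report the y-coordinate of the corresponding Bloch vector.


theta = 0.4488, phi = 3.1416
r_y = sin(theta)*sin(phi) = 0.4339 * 0.0000
r_y = 0.0000

0.0000


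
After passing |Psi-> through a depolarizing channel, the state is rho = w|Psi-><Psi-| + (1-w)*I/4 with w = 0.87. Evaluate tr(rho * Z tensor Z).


|Psi-> = (|01> - |10>)/sqrt(2)
For the pure Bell state, <Z_A Z_B> = -1 (Bell-state Pauli correlator).
The maximally-mixed part I/4 has tr(I/4 * P tensor P) = 0 for any traceless Pauli P.
So <Z_A Z_B>_rho = w * (-1) + (1 - w) * 0
= 0.87 * (-1)
= -0.8700

-0.8700


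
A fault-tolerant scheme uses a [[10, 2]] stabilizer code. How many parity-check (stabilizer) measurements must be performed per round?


For an [[n,k]] stabilizer code:
Number of stabilizer generators = n - k
= 10 - 2
= 8

8


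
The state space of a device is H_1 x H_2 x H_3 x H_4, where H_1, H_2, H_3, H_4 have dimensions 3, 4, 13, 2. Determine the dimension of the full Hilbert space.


dim(H_1 x H_2 x H_3 x H_4) = 3 * 4 * 13 * 2
= 12 * 13 * 2
= 156 * 2
= 312

312


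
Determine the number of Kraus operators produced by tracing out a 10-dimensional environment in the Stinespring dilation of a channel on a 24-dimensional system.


Tracing out the environment in an orthonormal basis {|i>_E} gives Kraus operators K_i = <i|_E U |0>_E.
Number of Kraus operators = dim(H_env) = d_env
= 10

10


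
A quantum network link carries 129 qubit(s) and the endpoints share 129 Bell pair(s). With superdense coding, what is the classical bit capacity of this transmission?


Superdense coding allows 2 classical bits per shared entangled pair.
129 pair(s) -> 2 * 129 = 258 classical bits

258


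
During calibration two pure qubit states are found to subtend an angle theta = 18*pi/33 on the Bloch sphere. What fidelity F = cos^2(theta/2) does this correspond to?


For states separated by angle theta on Bloch sphere:
F = cos^2(theta/2)
theta = 18*pi/33 = 1.7136
theta/2 = 0.8568
cos(theta/2) = 0.6549
F = 0.4288

0.4288


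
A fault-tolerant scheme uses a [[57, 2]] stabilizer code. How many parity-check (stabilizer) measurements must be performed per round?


For an [[n,k]] stabilizer code:
Number of stabilizer generators = n - k
= 57 - 2
= 55

55


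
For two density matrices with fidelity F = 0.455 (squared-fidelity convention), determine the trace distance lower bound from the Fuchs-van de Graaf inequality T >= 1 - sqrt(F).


Fuchs-van de Graaf (squared-fidelity convention): 1 - sqrt(F) <= T <= sqrt(1 - F).
Lower bound: T >= 1 - sqrt(F)
sqrt(F) = sqrt(0.455) = 0.6745
T >= 1 - 0.6745
T >= 0.3255

0.3255


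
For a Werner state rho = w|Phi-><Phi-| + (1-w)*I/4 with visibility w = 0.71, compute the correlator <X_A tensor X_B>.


|Phi-> = (|00> - |11>)/sqrt(2)
For the pure Bell state, <X_A X_B> = -1 (Bell-state Pauli correlator).
The maximally-mixed part I/4 has tr(I/4 * P tensor P) = 0 for any traceless Pauli P.
So <X_A X_B>_rho = w * (-1) + (1 - w) * 0
= 0.71 * (-1)
= -0.7100

-0.7100


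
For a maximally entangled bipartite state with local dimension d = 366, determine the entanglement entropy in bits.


For a maximally entangled state in d x d:
S = log2(d) = log2(366)
= 8.5157

8.5157


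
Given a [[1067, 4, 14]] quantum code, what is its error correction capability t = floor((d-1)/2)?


Code parameters: [[1067, 4, 14]], distance d = 14.
Number of correctable errors = floor((d-1)/2)
= floor((14 - 1)/2)
= floor(13/2)
= 6

6


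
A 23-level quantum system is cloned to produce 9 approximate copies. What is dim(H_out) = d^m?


Output space = H^(tensor 9) where dim(H) = 23
dim = 23^9
= 529 (after 2 factors)
= 12167 (after 3 factors)
= 279841 (after 4 factors)
= 6436343 (after 5 factors)
= 148035889 (after 6 factors)
= 3404825447 (after 7 factors)
= 78310985281 (after 8 factors)
= 1801152661463 (after 9 factors)
= 1801152661463

1801152661463


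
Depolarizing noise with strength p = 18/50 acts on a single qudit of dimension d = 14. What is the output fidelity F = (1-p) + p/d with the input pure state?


F = (1-p) + p/d
= (1 - 0.3600) + 0.3600/14
= 0.6400 + 0.0257
= 0.6657

0.6657


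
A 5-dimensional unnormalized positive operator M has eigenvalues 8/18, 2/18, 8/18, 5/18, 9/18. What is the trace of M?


tr(M) = sum of eigenvalues
= 8/18 + 2/18 + 8/18 + 5/18 + 9/18
= 32/18
= 1.7778

1.7778


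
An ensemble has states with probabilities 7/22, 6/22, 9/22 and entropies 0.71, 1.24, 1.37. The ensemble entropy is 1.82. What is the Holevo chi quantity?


chi = S(rho) - sum_i p_i * S(rho_i)
Weighted entropy = 7/22 * 0.71 + 6/22 * 1.24 + 9/22 * 1.37
= 1.1245
chi = 1.82 - 1.1245
= 0.6955

0.6955


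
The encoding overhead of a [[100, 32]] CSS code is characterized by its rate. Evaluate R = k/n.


Code rate R = k/n
= 32/100
= 0.3200

0.3200


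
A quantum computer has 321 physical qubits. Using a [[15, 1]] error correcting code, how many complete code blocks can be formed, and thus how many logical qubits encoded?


Each code block uses 15 physical qubits for 1 logical qubit(s).
Number of complete blocks = floor(321 / 15) = 21
Logical qubits = 21 * 1
= 21

21


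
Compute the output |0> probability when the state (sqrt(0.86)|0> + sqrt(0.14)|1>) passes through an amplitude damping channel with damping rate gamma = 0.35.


For amplitude damping with parameter gamma on state sqrt(a)|0> + sqrt(b)|1>:
alpha^2 = 0.86, beta^2 = 0.14
P(|0>) = alpha^2 + gamma * beta^2
= 0.86 + 0.35 * 0.14
= 0.86 + 0.0490
= 0.9090

0.9090


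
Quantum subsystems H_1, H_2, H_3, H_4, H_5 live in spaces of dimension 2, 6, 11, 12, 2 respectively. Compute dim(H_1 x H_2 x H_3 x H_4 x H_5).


dim(H_1 x H_2 x H_3 x H_4 x H_5) = 2 * 6 * 11 * 12 * 2
= 12 * 11 * 12 * 2
= 132 * 12 * 2
= 1584 * 2
= 3168

3168


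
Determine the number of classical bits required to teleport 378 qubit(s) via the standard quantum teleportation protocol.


Quantum teleportation requires 2 classical bits per qubit teleported.
378 qubit(s) -> 2 * 378 = 756 classical bits

756


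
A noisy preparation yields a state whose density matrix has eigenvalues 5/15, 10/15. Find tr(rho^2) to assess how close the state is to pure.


tr(rho^2) = sum of eigenvalues squared
= (5/15)^2 + (10/15)^2
= (25 + 100) / 225
= 125/225
= 0.5556

0.5556


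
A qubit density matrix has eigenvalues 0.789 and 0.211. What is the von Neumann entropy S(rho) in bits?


S = -p*log2(p) - (1-p)*log2(1-p)
p = 0.7890, 1-p = 0.2110
= -0.7890 * log2(0.7890) - 0.2110 * log2(0.2110)
= -(-0.2698) - (-0.4736)
= 0.7434

0.7434


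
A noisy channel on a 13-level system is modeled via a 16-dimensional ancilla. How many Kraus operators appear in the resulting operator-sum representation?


Tracing out the environment in an orthonormal basis {|i>_E} gives Kraus operators K_i = <i|_E U |0>_E.
Number of Kraus operators = dim(H_env) = d_env
= 16

16


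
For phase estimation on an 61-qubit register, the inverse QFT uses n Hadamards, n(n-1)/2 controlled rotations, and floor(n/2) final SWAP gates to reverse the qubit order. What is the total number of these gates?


Hadamard gates: 61
Controlled rotations: n*(n-1)/2 = 61*60/2 = 1830
SWAP gates: floor(n/2) = floor(61/2) = 30
Total = 61 + 1830 + 30
= 1921

1921


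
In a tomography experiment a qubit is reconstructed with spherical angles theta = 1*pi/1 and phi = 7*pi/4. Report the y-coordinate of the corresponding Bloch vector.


theta = 3.1416, phi = 5.4978
r_y = sin(theta)*sin(phi) = 0.0000 * -0.7071
r_y = 0.0000

0.0000


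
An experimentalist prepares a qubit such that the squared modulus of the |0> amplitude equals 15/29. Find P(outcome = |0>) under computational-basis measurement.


|alpha|^2 = 15/29 = 0.5172
|beta|^2 = 1 - 15/29 = 14/29 = 0.4828
P(|0>) = |alpha|^2 = 0.5172

0.5172


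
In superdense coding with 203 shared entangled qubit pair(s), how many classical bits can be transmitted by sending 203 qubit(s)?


Superdense coding allows 2 classical bits per shared entangled pair.
203 pair(s) -> 2 * 203 = 406 classical bits

406


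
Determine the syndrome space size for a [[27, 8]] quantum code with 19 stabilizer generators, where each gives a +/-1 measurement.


Each stabilizer generator gives a binary (+1 or -1) measurement outcome.
With 19 independent generators:
Total syndromes = 2^19
= 524288

524288


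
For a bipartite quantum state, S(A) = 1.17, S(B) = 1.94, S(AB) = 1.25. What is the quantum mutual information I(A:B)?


I(A:B) = S(A) + S(B) - S(AB)
= 1.17 + 1.94 - 1.25
= 1.8600

1.8600


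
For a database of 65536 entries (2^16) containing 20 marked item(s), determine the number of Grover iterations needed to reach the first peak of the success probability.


After j Grover iterations the success probability is P(j) = sin^2((2j+1)*theta), where sin(theta) = sqrt(k/N).
N = 2^16 = 65536, k = 20
sin(theta) = sqrt(k/N) = 0.01746928107
theta = arcsin(sqrt(k/N)) = 0.01747016973 rad
P(j) reaches its first maximum when (2j+1)*theta is as close as possible to pi/2, i.e. j = round(pi/(4*theta) - 1/2).
pi/(4*theta) - 1/2 = 44.4565
(For comparison, the common estimate pi/4 * sqrt(N/k) = 44.9588; the exact maximiser is used here.)
Optimal iterations = 44

44


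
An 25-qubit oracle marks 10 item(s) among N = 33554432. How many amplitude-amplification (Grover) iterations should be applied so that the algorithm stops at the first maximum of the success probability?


After j Grover iterations the success probability is P(j) = sin^2((2j+1)*theta), where sin(theta) = sqrt(k/N).
N = 2^25 = 33554432, k = 10
sin(theta) = sqrt(k/N) = 0.0005459150336
theta = arcsin(sqrt(k/N)) = 0.0005459150607 rad
P(j) reaches its first maximum when (2j+1)*theta is as close as possible to pi/2, i.e. j = round(pi/(4*theta) - 1/2).
pi/(4*theta) - 1/2 = 1438.1820
(For comparison, the common estimate pi/4 * sqrt(N/k) = 1438.6821; the exact maximiser is used here.)
Optimal iterations = 1438

1438


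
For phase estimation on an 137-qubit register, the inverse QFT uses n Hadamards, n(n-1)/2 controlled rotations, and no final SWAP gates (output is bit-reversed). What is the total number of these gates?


Hadamard gates: 137
Controlled rotations: n*(n-1)/2 = 137*136/2 = 9316
SWAP gates: 0 (omitted)
Total = 137 + 9316
= 9453

9453


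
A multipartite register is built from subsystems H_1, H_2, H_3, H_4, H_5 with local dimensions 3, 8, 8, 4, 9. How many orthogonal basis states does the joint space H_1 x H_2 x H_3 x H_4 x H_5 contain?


dim(H_1 x H_2 x H_3 x H_4 x H_5) = 3 * 8 * 8 * 4 * 9
= 24 * 8 * 4 * 9
= 192 * 4 * 9
= 768 * 9
= 6912

6912


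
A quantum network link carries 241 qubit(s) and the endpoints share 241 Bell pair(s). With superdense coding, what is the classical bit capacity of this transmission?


Superdense coding allows 2 classical bits per shared entangled pair.
241 pair(s) -> 2 * 241 = 482 classical bits

482


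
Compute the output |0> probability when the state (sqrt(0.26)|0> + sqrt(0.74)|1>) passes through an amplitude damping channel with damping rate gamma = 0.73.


For amplitude damping with parameter gamma on state sqrt(a)|0> + sqrt(b)|1>:
alpha^2 = 0.26, beta^2 = 0.74
P(|0>) = alpha^2 + gamma * beta^2
= 0.26 + 0.73 * 0.74
= 0.26 + 0.5402
= 0.8002

0.8002


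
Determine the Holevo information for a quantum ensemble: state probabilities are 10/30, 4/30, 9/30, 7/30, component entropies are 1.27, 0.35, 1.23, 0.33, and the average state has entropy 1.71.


chi = S(rho) - sum_i p_i * S(rho_i)
Weighted entropy = 10/30 * 1.27 + 4/30 * 0.35 + 9/30 * 1.23 + 7/30 * 0.33
= 0.9160
chi = 1.71 - 0.9160
= 0.7940

0.7940


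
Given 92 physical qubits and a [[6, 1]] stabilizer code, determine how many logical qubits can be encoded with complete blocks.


Each code block uses 6 physical qubits for 1 logical qubit(s).
Number of complete blocks = floor(92 / 6) = 15
Logical qubits = 15 * 1
= 15

15


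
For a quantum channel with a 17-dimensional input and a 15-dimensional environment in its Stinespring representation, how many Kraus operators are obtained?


Tracing out the environment in an orthonormal basis {|i>_E} gives Kraus operators K_i = <i|_E U |0>_E.
Number of Kraus operators = dim(H_env) = d_env
= 15

15


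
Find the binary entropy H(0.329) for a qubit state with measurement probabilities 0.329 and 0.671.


S = -p*log2(p) - (1-p)*log2(1-p)
p = 0.3290, 1-p = 0.6710
= -0.3290 * log2(0.3290) - 0.6710 * log2(0.6710)
= -(-0.5277) - (-0.3862)
= 0.9139

0.9139


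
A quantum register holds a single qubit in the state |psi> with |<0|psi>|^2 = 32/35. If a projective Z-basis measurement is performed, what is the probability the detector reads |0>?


|alpha|^2 = 32/35 = 0.9143
|beta|^2 = 1 - 32/35 = 3/35 = 0.0857
P(|0>) = |alpha|^2 = 0.9143

0.9143


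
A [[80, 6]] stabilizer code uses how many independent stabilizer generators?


For an [[n,k]] stabilizer code:
Number of stabilizer generators = n - k
= 80 - 6
= 74

74


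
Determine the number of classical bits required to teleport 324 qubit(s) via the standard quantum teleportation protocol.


Quantum teleportation requires 2 classical bits per qubit teleported.
324 qubit(s) -> 2 * 324 = 648 classical bits

648


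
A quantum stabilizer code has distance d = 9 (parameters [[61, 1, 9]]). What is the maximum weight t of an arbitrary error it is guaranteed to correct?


Code parameters: [[61, 1, 9]], distance d = 9.
Number of correctable errors = floor((d-1)/2)
= floor((9 - 1)/2)
= floor(8/2)
= 4

4


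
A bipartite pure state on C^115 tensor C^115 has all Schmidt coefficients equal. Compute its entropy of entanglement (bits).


For a maximally entangled state in d x d:
S = log2(d) = log2(115)
= 6.8455

6.8455


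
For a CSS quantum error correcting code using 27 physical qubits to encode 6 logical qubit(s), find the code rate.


Code rate R = k/n
= 6/27
= 0.2222

0.2222


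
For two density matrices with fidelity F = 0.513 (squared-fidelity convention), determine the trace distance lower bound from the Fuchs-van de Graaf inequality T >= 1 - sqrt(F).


Fuchs-van de Graaf (squared-fidelity convention): 1 - sqrt(F) <= T <= sqrt(1 - F).
Lower bound: T >= 1 - sqrt(F)
sqrt(F) = sqrt(0.513) = 0.7162
T >= 1 - 0.7162
T >= 0.2838

0.2838
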